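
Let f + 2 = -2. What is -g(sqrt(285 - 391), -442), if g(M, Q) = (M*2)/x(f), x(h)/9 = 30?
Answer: -I*sqrt(106)/135 ≈ -0.076264*I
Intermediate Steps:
f = -4 (f = -2 - 2 = -4)
x(h) = 270 (x(h) = 9*30 = 270)
g(M, Q) = M/135 (g(M, Q) = (M*2)/270 = (2*M)*(1/270) = M/135)
-g(sqrt(285 - 391), -442) = -sqrt(285 - 391)/135 = -sqrt(-106)/135 = -I*sqrt(106)/135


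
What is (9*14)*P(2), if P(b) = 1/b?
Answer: 63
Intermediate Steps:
(9*14)*P(2) = (9*14)/2 = 126*(½) = 63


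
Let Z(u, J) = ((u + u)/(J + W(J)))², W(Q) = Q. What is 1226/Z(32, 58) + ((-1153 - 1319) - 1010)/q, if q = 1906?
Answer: 491080101/121984 ≈ 4025.8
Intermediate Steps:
Z(u, J) = u²/J² (Z(u, J) = ((u + u)/(J + J))² = ((2*u)/((2*J)))² = ((2*u)*(1/(2*J)))² = (u/J)² = u²/J²)
1226/Z(32, 58) + ((-1153 - 1319) - 1010)/q = 1226/((32²/58²)) + ((-1153 - 1319) - 1010)/1906 = 1226/(((1/3364)*1024)) + (-2472 - 1010)*(1/1906) = 1226/(256/841) - 3482*1/1906 = 1226*(841/256) - 1741/953 = 515533/128 - 1741/953 = 491080101/121984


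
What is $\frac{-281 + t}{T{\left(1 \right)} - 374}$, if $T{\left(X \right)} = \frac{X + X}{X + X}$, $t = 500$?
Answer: $- \frac{219}{373} \approx -0.58713$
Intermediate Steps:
$T{\left(X \right)} = 1$ ($T{\left(X \right)} = \frac{2 X}{2 X} = 2 X \frac{1}{2 X} = 1$)
$\frac{-281 + t}{T{\left(1 \right)} - 374} = \frac{-281 + 500}{1 - 374} = \frac{219}{-373} = 219 \left(- \frac{1}{373}\right) = - \frac{219}{373}$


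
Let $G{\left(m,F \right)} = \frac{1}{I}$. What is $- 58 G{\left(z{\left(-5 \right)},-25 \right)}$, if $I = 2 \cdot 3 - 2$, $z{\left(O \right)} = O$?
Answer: $- \frac{29}{2} \approx -14.5$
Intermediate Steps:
$I = 4$ ($I = 6 - 2 = 4$)
$G{\left(m,F \right)} = \frac{1}{4}$
$- 58 G{\left(z{\left(-5 \right)},-25 \right)} = \left(-58\right) \frac{1}{4} = - \frac{29}{2}$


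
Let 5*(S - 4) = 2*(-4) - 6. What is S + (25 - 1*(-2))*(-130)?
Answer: -17544/5 ≈ -3508.8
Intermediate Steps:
S = 6/5 (S = 4 + (2*(-4) - 6)/5 = 4 + (-8 - 6)/5 = 4 + (1/5)*(-14) = 4 - 14/5 = 6/5 ≈ 1.2000)
S + (25 - 1*(-2))*(-130) = 6/5 + (25 - 1*(-2))*(-130) = 6/5 + (25 + 2)*(-130) = 6/5 + 27*(-130) = 6/5 - 3510 = -17544/5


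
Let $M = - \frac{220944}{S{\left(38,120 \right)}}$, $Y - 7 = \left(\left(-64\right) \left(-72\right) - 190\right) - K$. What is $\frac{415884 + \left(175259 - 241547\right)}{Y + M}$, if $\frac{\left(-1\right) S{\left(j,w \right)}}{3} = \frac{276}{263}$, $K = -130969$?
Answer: $\frac{12061062}{7092271} \approx 1.7006$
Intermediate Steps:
$Y = 135394$ ($Y = 7 - -135387 = 7 + \left(\left(4608 - 190\right) + 130969\right) = 7 + \left(4418 + 130969\right) = 7 + 135387 = 135394$)
$S{\left(j,w \right)} = - \frac{828}{263}$ ($S{\left(j,w \right)} = - 3 \cdot \frac{276}{263} = - 3 \cdot 276 \cdot \frac{1}{263} = \left(-3\right) \frac{276}{263} = - \frac{828}{263}$)
$M = \frac{4842356}{69}$ ($M = - \frac{220944}{- \frac{828}{263}} = \left(-220944\right) \left(- \frac{263}{828}\right) = \frac{4842356}{69} \approx 70179.0$)
$\frac{415884 + \left(175259 - 241547\right)}{Y + M} = \frac{415884 + \left(175259 - 241547\right)}{135394 + \frac{4842356}{69}} = \frac{415884 - 66288}{\frac{14184542}{69}} = 349596 \cdot \frac{69}{14184542} = \frac{12061062}{7092271}$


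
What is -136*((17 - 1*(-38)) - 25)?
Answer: -4080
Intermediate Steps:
-136*((17 - 1*(-38)) - 25) = -136*((17 + 38) - 25) = -136*(55 - 25) = -136*30 = -4080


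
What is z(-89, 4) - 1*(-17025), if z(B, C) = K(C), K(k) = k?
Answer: 17029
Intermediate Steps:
z(B, C) = C
z(-89, 4) - 1*(-17025) = 4 - 1*(-17025) = 4 + 17025 = 17029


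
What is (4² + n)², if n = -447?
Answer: 185761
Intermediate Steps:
(4² + n)² = (4² - 447)² = (16 - 447)² = (-431)² = 185761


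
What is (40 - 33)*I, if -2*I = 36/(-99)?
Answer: 14/11 ≈ 1.2727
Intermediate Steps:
I = 2/11 (I = -18/(-99) = -18*(-1)/99 = -1/2*(-4/11) = 2/11 ≈ 0.18182)
(40 - 33)*I = (40 - 33)*(2/11) = 7*(2/11) = 14/11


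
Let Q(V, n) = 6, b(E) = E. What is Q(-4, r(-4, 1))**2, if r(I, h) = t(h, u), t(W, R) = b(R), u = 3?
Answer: 36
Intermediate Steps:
t(W, R) = R
r(I, h) = 3
Q(-4, r(-4, 1))**2 = 6**2 = 36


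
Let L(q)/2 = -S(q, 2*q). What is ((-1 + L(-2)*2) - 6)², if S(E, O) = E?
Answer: 1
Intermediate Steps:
L(q) = -2*q (L(q) = 2*(-q) = -2*q)
((-1 + L(-2)*2) - 6)² = ((-1 - 2*(-2)*2) - 6)² = ((-1 + 4*2) - 6)² = ((-1 + 8) - 6)² = (7 - 6)² = 1² = 1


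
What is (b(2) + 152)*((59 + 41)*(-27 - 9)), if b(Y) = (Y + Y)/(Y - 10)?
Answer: -545400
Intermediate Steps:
b(Y) = 2*Y/(-10 + Y) (b(Y) = (2*Y)/(-10 + Y) = 2*Y/(-10 + Y))
(b(2) + 152)*((59 + 41)*(-27 - 9)) = (2*2/(-10 + 2) + 152)*((59 + 41)*(-27 - 9)) = (2*2/(-8) + 152)*(100*(-36)) = (2*2*(-⅛) + 152)*(-3600) = (-½ + 152)*(-3600) = (303/2)*(-3600) = -545400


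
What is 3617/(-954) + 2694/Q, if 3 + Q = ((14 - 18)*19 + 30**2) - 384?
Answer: 989447/416898 ≈ 2.3734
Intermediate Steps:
Q = 437 (Q = -3 + (((14 - 18)*19 + 30**2) - 384) = -3 + ((-4*19 + 900) - 384) = -3 + ((-76 + 900) - 384) = -3 + (824 - 384) = -3 + 440 = 437)
3617/(-954) + 2694/Q = 3617/(-954) + 2694/437 = 3617*(-1/954) + 2694*(1/437) = -3617/954 + 2694/437 = 989447/416898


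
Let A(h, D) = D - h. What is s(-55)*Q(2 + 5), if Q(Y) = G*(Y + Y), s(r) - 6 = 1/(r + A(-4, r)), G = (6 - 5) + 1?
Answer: 8890/53 ≈ 167.74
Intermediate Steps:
G = 2 (G = 1 + 1 = 2)
s(r) = 6 + 1/(4 + 2*r) (s(r) = 6 + 1/(r + (r - 1*(-4))) = 6 + 1/(r + (r + 4)) = 6 + 1/(r + (4 + r)) = 6 + 1/(4 + 2*r))
Q(Y) = 4*Y (Q(Y) = 2*(Y + Y) = 2*(2*Y) = 4*Y)
s(-55)*Q(2 + 5) = ((25 + 12*(-55))/(2*(2 - 55)))*(4*(2 + 5)) = ((½)*(25 - 660)/(-53))*(4*7) = ((½)*(-1/53)*(-635))*28 = (635/106)*28 = 8890/53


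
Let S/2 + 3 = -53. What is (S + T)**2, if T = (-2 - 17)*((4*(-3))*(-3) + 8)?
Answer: 898704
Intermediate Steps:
S = -112 (S = -6 + 2*(-53) = -6 - 106 = -112)
T = -836 (T = -19*(-12*(-3) + 8) = -19*(36 + 8) = -19*44 = -836)
(S + T)**2 = (-112 - 836)**2 = (-948)**2 = 898704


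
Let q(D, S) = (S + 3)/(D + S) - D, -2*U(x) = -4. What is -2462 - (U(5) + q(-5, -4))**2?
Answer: -203518/81 ≈ -2512.6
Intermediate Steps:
U(x) = 2 (U(x) = -1/2*(-4) = 2)
q(D, S) = -D + (3 + S)/(D + S) (q(D, S) = (3 + S)/(D + S) - D = -D + (3 + S)/(D + S))
-2462 - (U(5) + q(-5, -4))**2 = -2462 - (2 + (3 - 4 - 1*(-5)**2 - 1*(-5)*(-4))/(-5 - 4))**2 = -2462 - (2 + (3 - 4 - 1*25 - 20)/(-9))**2 = -2462 - (2 - (3 - 4 - 25 - 20)/9)**2 = -2462 - (2 - 1/9*(-46))**2 = -2462 - (2 + 46/9)**2 = -2462 - (64/9)**2 = -2462 - 1*4096/81 = -2462 - 4096/81 = -203518/81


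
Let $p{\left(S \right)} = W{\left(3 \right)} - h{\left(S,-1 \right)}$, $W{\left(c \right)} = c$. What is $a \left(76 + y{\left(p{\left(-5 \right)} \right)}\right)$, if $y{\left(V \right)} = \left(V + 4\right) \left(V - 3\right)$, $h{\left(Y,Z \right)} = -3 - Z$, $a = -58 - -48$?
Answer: $-940$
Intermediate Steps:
$a = -10$ ($a = -58 + 48 = -10$)
$p{\left(S \right)} = 5$ ($p{\left(S \right)} = 3 - \left(-3 - -1\right) = 3 - \left(-3 + 1\right) = 3 - -2 = 3 + 2 = 5$)
$y{\left(V \right)} = \left(-3 + V\right) \left(4 + V\right)$ ($y{\left(V \right)} = \left(4 + V\right) \left(-3 + V\right) = \left(-3 + V\right) \left(4 + V\right)$)
$a \left(76 + y{\left(p{\left(-5 \right)} \right)}\right) = - 10 \left(76 + \left(-12 + 5 + 5^{2}\right)\right) = - 10 \left(76 + \left(-12 + 5 + 25\right)\right) = - 10 \left(76 + 18\right) = \left(-10\right) 94 = -940$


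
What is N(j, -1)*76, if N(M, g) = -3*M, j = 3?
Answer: -684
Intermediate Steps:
N(j, -1)*76 = -3*3*76 = -9*76 = -684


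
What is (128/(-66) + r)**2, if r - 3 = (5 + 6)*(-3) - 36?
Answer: 5026564/1089 ≈ 4615.8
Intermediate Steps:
r = -66 (r = 3 + ((5 + 6)*(-3) - 36) = 3 + (11*(-3) - 36) = 3 + (-33 - 36) = 3 - 69 = -66)
(128/(-66) + r)**2 = (128/(-66) - 66)**2 = (128*(-1/66) - 66)**2 = (-64/33 - 66)**2 = (-2242/33)**2 = 5026564/1089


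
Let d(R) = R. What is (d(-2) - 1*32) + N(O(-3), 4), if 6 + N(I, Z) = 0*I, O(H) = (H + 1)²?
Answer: -40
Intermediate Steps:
O(H) = (1 + H)²
N(I, Z) = -6 (N(I, Z) = -6 + 0*I = -6 + 0 = -6)
(d(-2) - 1*32) + N(O(-3), 4) = (-2 - 1*32) - 6 = (-2 - 32) - 6 = -34 - 6 = -40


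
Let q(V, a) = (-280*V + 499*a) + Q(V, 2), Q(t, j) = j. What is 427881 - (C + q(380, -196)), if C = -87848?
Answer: 719931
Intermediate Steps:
q(V, a) = 2 - 280*V + 499*a (q(V, a) = (-280*V + 499*a) + 2 = 2 - 280*V + 499*a)
427881 - (C + q(380, -196)) = 427881 - (-87848 + (2 - 280*380 + 499*(-196))) = 427881 - (-87848 + (2 - 106400 - 97804)) = 427881 - (-87848 - 204202) = 427881 - 1*(-292050) = 427881 + 292050 = 719931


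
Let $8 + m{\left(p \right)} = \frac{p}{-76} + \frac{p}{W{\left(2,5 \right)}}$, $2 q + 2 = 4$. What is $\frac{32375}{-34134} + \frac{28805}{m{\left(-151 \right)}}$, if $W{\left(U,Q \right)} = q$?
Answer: $- \frac{75111800995}{407321022} \approx -184.4$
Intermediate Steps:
$q = 1$ ($q = -1 + \frac{1}{2} \cdot 4 = -1 + 2 = 1$)
$W{\left(U,Q \right)} = 1$
$m{\left(p \right)} = -8 + \frac{75 p}{76}$ ($m{\left(p \right)} = -8 + \left(\frac{p}{-76} + \frac{p}{1}\right) = -8 + \left(p \left(- \frac{1}{76}\right) + p 1\right) = -8 + \left(- \frac{p}{76} + p\right) = -8 + \frac{75 p}{76}$)
$\frac{32375}{-34134} + \frac{28805}{m{\left(-151 \right)}} = \frac{32375}{-34134} + \frac{28805}{-8 + \frac{75}{76} \left(-151\right)} = 32375 \left(- \frac{1}{34134}\right) + \frac{28805}{-8 - \frac{11325}{76}} = - \frac{32375}{34134} + \frac{28805}{- \frac{11933}{76}} = - \frac{32375}{34134} + 28805 \left(- \frac{76}{11933}\right) = - \frac{32375}{34134} - \frac{2189180}{11933} = - \frac{75111800995}{407321022}$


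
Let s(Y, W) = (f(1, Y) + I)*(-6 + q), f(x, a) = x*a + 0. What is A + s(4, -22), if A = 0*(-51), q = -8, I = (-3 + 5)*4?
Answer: -168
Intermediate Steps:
I = 8 (I = 2*4 = 8)
A = 0
f(x, a) = a*x (f(x, a) = a*x + 0 = a*x)
s(Y, W) = -112 - 14*Y (s(Y, W) = (Y*1 + 8)*(-6 - 8) = (Y + 8)*(-14) = (8 + Y)*(-14) = -112 - 14*Y)
A + s(4, -22) = 0 + (-112 - 14*4) = 0 + (-112 - 56) = 0 - 168 = -168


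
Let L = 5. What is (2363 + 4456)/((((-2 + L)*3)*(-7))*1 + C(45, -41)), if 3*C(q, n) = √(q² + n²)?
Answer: -3866373/32015 - 20457*√3706/32015 ≈ -159.67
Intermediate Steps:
C(q, n) = √(n² + q²)/3 (C(q, n) = √(q² + n²)/3 = √(n² + q²)/3)
(2363 + 4456)/((((-2 + L)*3)*(-7))*1 + C(45, -41)) = (2363 + 4456)/((((-2 + 5)*3)*(-7))*1 + √((-41)² + 45²)/3) = 6819/(((3*3)*(-7))*1 + √(1681 + 2025)/3) = 6819/((9*(-7))*1 + √3706/3) = 6819/(-63*1 + √3706/3) = 6819/(-63 + √3706/3)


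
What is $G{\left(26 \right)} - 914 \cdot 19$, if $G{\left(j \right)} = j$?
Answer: $-17340$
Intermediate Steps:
$G{\left(26 \right)} - 914 \cdot 19 = 26 - 914 \cdot 19 = 26 - 17366 = -17340$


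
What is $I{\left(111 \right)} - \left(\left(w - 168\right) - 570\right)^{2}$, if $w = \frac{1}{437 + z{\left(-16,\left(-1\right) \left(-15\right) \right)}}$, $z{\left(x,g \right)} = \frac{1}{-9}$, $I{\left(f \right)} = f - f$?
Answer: $- \frac{8420483865249}{15460624} \approx -5.4464 \cdot 10^{5}$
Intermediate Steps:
$I{\left(f \right)} = 0$
$z{\left(x,g \right)} = - \frac{1}{9}$
$w = \frac{9}{3932}$ ($w = \frac{1}{437 - \frac{1}{9}} = \frac{1}{\frac{3932}{9}} = \frac{9}{3932} \approx 0.0022889$)
$I{\left(111 \right)} - \left(\left(w - 168\right) - 570\right)^{2} = 0 - \left(\left(\frac{9}{3932} - 168\right) - 570\right)^{2} = 0 - \left(- \frac{660567}{3932} - 570\right)^{2} = 0 - \left(- \frac{2901807}{3932}\right)^{2} = 0 - \frac{8420483865249}{15460624} = - \frac{8420483865249}{15460624}$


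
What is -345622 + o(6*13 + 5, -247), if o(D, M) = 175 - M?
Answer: -345200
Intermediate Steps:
-345622 + o(6*13 + 5, -247) = -345622 + (175 - 1*(-247)) = -345622 + (175 + 247) = -345622 + 422 = -345200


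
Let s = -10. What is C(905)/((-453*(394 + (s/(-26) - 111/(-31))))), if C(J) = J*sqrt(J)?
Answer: -72943*sqrt(905)/14530428 ≈ -0.15102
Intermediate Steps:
C(J) = J**(3/2)
C(905)/((-453*(394 + (s/(-26) - 111/(-31))))) = 905**(3/2)/((-453*(394 + (-10/(-26) - 111/(-31))))) = (905*sqrt(905))/((-453*(394 + (-10*(-1/26) - 111*(-1/31))))) = (905*sqrt(905))/((-453*(394 + (5/13 + 111/31)))) = (905*sqrt(905))/((-453*(394 + 1598/403))) = (905*sqrt(905))/((-453*160380/403)) = (905*sqrt(905))/(-72652140/403) = (905*sqrt(905))*(-403/72652140) = -72943*sqrt(905)/14530428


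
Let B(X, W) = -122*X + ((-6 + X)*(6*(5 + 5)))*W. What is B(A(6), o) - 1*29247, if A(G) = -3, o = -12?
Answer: -22401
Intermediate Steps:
B(X, W) = -122*X + W*(-360 + 60*X) (B(X, W) = -122*X + ((-6 + X)*(6*10))*W = -122*X + ((-6 + X)*60)*W = -122*X + (-360 + 60*X)*W = -122*X + W*(-360 + 60*X))
B(A(6), o) - 1*29247 = (-360*(-12) - 122*(-3) + 60*(-12)*(-3)) - 1*29247 = (4320 + 366 + 2160) - 29247 = 6846 - 29247 = -22401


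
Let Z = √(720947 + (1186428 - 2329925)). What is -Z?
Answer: -15*I*√1878 ≈ -650.04*I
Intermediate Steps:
Z = 15*I*√1878 (Z = √(720947 - 1143497) = √(-422550) = 15*I*√1878 ≈ 650.04*I)
-Z = -15*I*√1878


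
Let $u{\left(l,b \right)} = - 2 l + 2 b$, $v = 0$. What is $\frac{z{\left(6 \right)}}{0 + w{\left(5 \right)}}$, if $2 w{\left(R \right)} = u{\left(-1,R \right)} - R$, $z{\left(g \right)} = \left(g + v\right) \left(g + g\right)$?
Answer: $\frac{144}{7} \approx 20.571$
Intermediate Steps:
$z{\left(g \right)} = 2 g^{2}$ ($z{\left(g \right)} = \left(g + 0\right) \left(g + g\right) = g 2 g = 2 g^{2}$)
$w{\left(R \right)} = 1 + \frac{R}{2}$ ($w{\left(R \right)} = \frac{\left(\left(-2\right) \left(-1\right) + 2 R\right) - R}{2} = \frac{\left(2 + 2 R\right) - R}{2} = \frac{2 + R}{2} = 1 + \frac{R}{2}$)
$\frac{z{\left(6 \right)}}{0 + w{\left(5 \right)}} = \frac{2 \cdot 6^{2}}{0 + \left(1 + \frac{1}{2} \cdot 5\right)} = \frac{2 \cdot 36}{0 + \left(1 + \frac{5}{2}\right)} = \frac{1}{0 + \frac{7}{2}} \cdot 72 = \frac{1}{\frac{7}{2}} \cdot 72 = \frac{2}{7} \cdot 72 = \frac{144}{7}$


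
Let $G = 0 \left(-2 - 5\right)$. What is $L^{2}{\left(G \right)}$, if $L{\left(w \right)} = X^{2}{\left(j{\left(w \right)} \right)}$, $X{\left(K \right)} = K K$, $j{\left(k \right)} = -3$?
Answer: $6561$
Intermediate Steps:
$X{\left(K \right)} = K^{2}$
$G = 0$ ($G = 0 \left(-2 - 5\right) = 0 \left(-7\right) = 0$)
$L{\left(w \right)} = 81$ ($L{\left(w \right)} = \left(\left(-3\right)^{2}\right)^{2} = 9^{2} = 81$)
$L^{2}{\left(G \right)} = 81^{2} = 6561$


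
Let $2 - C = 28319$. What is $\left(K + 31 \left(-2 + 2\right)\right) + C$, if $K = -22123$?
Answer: $-50440$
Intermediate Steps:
$C = -28317$ ($C = 2 - 28319 = -28317$)
$\left(K + 31 \left(-2 + 2\right)\right) + C = \left(-22123 + 31 \left(-2 + 2\right)\right) - 28317 = \left(-22123 + 31 \cdot 0\right) - 28317 = \left(-22123 + 0\right) - 28317 = -22123 - 28317 = -50440$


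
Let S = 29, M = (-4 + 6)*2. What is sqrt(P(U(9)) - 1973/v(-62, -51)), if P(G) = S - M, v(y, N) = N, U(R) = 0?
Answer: 4*sqrt(10353)/51 ≈ 7.9804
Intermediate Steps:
M = 4 (M = 2*2 = 4)
P(G) = 25 (P(G) = 29 - 1*4 = 29 - 4 = 25)
sqrt(P(U(9)) - 1973/v(-62, -51)) = sqrt(25 - 1973/(-51)) = sqrt(25 - 1973*(-1/51)) = sqrt(25 + 1973/51) = sqrt(3248/51) = 4*sqrt(10353)/51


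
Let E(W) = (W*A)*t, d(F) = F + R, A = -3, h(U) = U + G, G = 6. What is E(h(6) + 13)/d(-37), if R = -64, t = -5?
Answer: -375/101 ≈ -3.7129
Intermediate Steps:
h(U) = 6 + U (h(U) = U + 6 = 6 + U)
d(F) = -64 + F (d(F) = F - 64 = -64 + F)
E(W) = 15*W (E(W) = (W*(-3))*(-5) = -3*W*(-5) = 15*W)
E(h(6) + 13)/d(-37) = (15*((6 + 6) + 13))/(-64 - 37) = (15*(12 + 13))/(-101) = (15*25)*(-1/101) = 375*(-1/101) = -375/101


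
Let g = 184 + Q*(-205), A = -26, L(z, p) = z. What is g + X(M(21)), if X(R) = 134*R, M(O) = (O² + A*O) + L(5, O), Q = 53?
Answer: -24081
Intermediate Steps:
M(O) = 5 + O² - 26*O (M(O) = (O² - 26*O) + 5 = 5 + O² - 26*O)
g = -10681 (g = 184 + 53*(-205) = 184 - 10865 = -10681)
g + X(M(21)) = -10681 + 134*(5 + 21² - 26*21) = -10681 + 134*(5 + 441 - 546) = -10681 + 134*(-100) = -10681 - 13400 = -24081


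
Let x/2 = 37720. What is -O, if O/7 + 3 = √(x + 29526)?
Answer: 21 - 7*√104966 ≈ -2246.9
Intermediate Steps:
x = 75440 (x = 2*37720 = 75440)
O = -21 + 7*√104966 (O = -21 + 7*√(75440 + 29526) = -21 + 7*√104966 ≈ 2246.9)
-O = -(-21 + 7*√104966) = 21 - 7*√104966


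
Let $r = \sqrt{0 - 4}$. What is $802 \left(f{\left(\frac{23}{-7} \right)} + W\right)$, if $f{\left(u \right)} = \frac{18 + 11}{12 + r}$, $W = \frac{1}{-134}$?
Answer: $\frac{4660021}{2479} - \frac{11629 i}{37} \approx 1879.8 - 314.3 i$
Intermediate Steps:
$W = - \frac{1}{134} \approx -0.0074627$
$r = 2 i$ ($r = \sqrt{-4} = 2 i \approx 2.0 i$)
$f{\left(u \right)} = \frac{29 \left(12 - 2 i\right)}{148}$ ($f{\left(u \right)} = \frac{18 + 11}{12 + 2 i} = 29 \frac{12 - 2 i}{148} = \frac{29 \left(12 - 2 i\right)}{148}$)
$802 \left(f{\left(\frac{23}{-7} \right)} + W\right) = 802 \left(\left(\frac{87}{37} - \frac{29 i}{74}\right) - \frac{1}{134}\right) = 802 \left(\frac{11621}{4958} - \frac{29 i}{74}\right) = \frac{4660021}{2479} - \frac{11629 i}{37}$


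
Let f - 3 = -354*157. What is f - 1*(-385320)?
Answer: 329745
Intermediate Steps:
f = -55575 (f = 3 - 354*157 = 3 - 55578 = -55575)
f - 1*(-385320) = -55575 - 1*(-385320) = -55575 + 385320 = 329745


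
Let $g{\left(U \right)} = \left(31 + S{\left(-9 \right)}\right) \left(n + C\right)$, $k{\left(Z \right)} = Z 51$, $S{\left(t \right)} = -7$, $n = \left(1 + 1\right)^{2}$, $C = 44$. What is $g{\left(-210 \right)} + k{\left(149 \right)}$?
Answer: $8751$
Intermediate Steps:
$n = 4$ ($n = 2^{2} = 4$)
$k{\left(Z \right)} = 51 Z$
$g{\left(U \right)} = 1152$ ($g{\left(U \right)} = \left(31 - 7\right) \left(4 + 44\right) = 24 \cdot 48 = 1152$)
$g{\left(-210 \right)} + k{\left(149 \right)} = 1152 + 51 \cdot 149 = 1152 + 7599 = 8751$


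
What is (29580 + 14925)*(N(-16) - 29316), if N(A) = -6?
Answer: -1304975610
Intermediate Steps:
(29580 + 14925)*(N(-16) - 29316) = (29580 + 14925)*(-6 - 29316) = 44505*(-29322) = -1304975610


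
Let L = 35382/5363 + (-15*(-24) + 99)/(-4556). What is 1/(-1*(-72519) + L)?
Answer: 1437284/104239735971 ≈ 1.3788e-5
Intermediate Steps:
L = 9337575/1437284 (L = 35382*(1/5363) + (360 + 99)*(-1/4556) = 35382/5363 + 459*(-1/4556) = 35382/5363 - 27/268 = 9337575/1437284 ≈ 6.4967)
1/(-1*(-72519) + L) = 1/(-1*(-72519) + 9337575/1437284) = 1/(72519 + 9337575/1437284) = 1/(104239735971/1437284) = 1437284/104239735971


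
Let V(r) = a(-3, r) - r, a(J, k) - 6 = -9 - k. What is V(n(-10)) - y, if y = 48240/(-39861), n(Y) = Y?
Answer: 80653/4429 ≈ 18.210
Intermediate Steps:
a(J, k) = -3 - k (a(J, k) = 6 + (-9 - k) = -3 - k)
V(r) = -3 - 2*r (V(r) = (-3 - r) - r = -3 - 2*r)
y = -5360/4429 (y = 48240*(-1/39861) = -5360/4429 ≈ -1.2102)
V(n(-10)) - y = (-3 - 2*(-10)) - 1*(-5360/4429) = (-3 + 20) + 5360/4429 = 17 + 5360/4429 = 80653/4429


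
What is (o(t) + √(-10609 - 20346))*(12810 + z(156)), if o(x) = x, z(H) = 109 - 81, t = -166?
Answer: -2131108 + 12838*I*√30955 ≈ -2.1311e+6 + 2.2587e+6*I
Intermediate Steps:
z(H) = 28
(o(t) + √(-10609 - 20346))*(12810 + z(156)) = (-166 + √(-10609 - 20346))*(12810 + 28) = (-166 + √(-30955))*12838 = (-166 + I*√30955)*12838 = -2131108 + 12838*I*√30955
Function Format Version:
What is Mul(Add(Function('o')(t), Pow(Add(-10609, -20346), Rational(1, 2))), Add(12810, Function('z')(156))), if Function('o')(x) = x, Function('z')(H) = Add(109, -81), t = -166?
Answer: Add(-2131108, Mul(12838, I, Pow(30955, Rational(1, 2)))) ≈ Add(-2.1311e+6, Mul(2.2587e+6, I))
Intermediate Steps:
Function('z')(H) = 28
Mul(Add(Function('o')(t), Pow(Add(-10609, -20346), Rational(1, 2))), Add(12810, Function('z')(156))) = Mul(Add(-166, Pow(Add(-10609, -20346), Rational(1, 2))), Add(12810, 28)) = Mul(Add(-166, Pow(-30955, Rational(1, 2))), 12838) = Mul(Add(-166, Mul(I, Pow(30955, Rational(1, 2)))), 12838) = Add(-2131108, Mul(12838, I, Pow(30955, Rational(1, 2))))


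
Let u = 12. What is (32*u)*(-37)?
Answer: -14208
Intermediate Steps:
(32*u)*(-37) = (32*12)*(-37) = 384*(-37) = -14208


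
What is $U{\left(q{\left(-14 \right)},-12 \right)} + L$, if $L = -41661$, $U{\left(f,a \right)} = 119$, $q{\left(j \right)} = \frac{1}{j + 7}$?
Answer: $-41542$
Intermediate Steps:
$q{\left(j \right)} = \frac{1}{7 + j}$
$U{\left(q{\left(-14 \right)},-12 \right)} + L = 119 - 41661 = -41542$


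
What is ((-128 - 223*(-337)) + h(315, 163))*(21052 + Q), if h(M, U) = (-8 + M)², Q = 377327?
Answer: 67434410088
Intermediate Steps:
((-128 - 223*(-337)) + h(315, 163))*(21052 + Q) = ((-128 - 223*(-337)) + (-8 + 315)²)*(21052 + 377327) = ((-128 + 75151) + 307²)*398379 = (75023 + 94249)*398379 = 169272*398379 = 67434410088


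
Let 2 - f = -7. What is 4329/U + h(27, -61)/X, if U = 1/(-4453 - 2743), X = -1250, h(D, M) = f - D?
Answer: -19469677491/625 ≈ -3.1151e+7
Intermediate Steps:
f = 9 (f = 2 - 1*(-7) = 2 + 7 = 9)
h(D, M) = 9 - D
U = -1/7196 (U = 1/(-7196) = -1/7196 ≈ -0.00013897)
4329/U + h(27, -61)/X = 4329/(-1/7196) + (9 - 1*27)/(-1250) = 4329*(-7196) + (9 - 27)*(-1/1250) = -31151484 - 18*(-1/1250) = -31151484 + 9/625 = -19469677491/625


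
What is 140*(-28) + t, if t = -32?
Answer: -3952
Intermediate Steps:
140*(-28) + t = 140*(-28) - 32 = -3920 - 32 = -3952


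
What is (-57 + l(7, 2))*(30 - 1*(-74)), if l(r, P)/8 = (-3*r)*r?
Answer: -128232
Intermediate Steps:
l(r, P) = -24*r² (l(r, P) = 8*((-3*r)*r) = 8*(-3*r²) = -24*r²)
(-57 + l(7, 2))*(30 - 1*(-74)) = (-57 - 24*7²)*(30 - 1*(-74)) = (-57 - 24*49)*(30 + 74) = (-57 - 1176)*104 = -1233*104 = -128232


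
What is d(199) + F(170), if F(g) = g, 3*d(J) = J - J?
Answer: 170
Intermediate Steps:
d(J) = 0 (d(J) = (J - J)/3 = (1/3)*0 = 0)
d(199) + F(170) = 0 + 170 = 170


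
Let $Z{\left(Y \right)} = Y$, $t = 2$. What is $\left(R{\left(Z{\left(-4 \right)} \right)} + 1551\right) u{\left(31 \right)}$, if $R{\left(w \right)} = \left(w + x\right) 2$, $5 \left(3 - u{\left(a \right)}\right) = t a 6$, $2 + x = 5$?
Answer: $- \frac{552993}{5} \approx -1.106 \cdot 10^{5}$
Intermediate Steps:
$x = 3$ ($x = -2 + 5 = 3$)
$u{\left(a \right)} = 3 - \frac{12 a}{5}$ ($u{\left(a \right)} = 3 - \frac{2 a 6}{5} = 3 - \frac{12 a}{5}$)
$R{\left(w \right)} = 6 + 2 w$ ($R{\left(w \right)} = \left(w + 3\right) 2 = \left(3 + w\right) 2 = 6 + 2 w$)
$\left(R{\left(Z{\left(-4 \right)} \right)} + 1551\right) u{\left(31 \right)} = \left(\left(6 + 2 \left(-4\right)\right) + 1551\right) \left(3 - \frac{372}{5}\right) = \left(\left(6 - 8\right) + 1551\right) \left(3 - \frac{372}{5}\right) = \left(-2 + 1551\right) \left(- \frac{357}{5}\right) = 1549 \left(- \frac{357}{5}\right) = - \frac{552993}{5}$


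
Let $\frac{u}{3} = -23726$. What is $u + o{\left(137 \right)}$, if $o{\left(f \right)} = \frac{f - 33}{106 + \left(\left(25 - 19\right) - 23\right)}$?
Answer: $- \frac{6334738}{89} \approx -71177.0$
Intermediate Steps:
$u = -71178$ ($u = 3 \left(-23726\right) = -71178$)
$o{\left(f \right)} = - \frac{33}{89} + \frac{f}{89}$ ($o{\left(f \right)} = \frac{-33 + f}{106 + \left(6 - 23\right)} = \frac{-33 + f}{106 - 17} = \frac{-33 + f}{89} = \left(-33 + f\right) \frac{1}{89} = - \frac{33}{89} + \frac{f}{89}$)
$u + o{\left(137 \right)} = -71178 + \left(- \frac{33}{89} + \frac{1}{89} \cdot 137\right) = -71178 + \left(- \frac{33}{89} + \frac{137}{89}\right) = -71178 + \frac{104}{89} = - \frac{6334738}{89}$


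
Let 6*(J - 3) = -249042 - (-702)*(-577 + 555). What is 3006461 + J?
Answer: 2962383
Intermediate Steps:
J = -44078 (J = 3 + (-249042 - (-702)*(-577 + 555))/6 = 3 + (-249042 - (-702)*(-22))/6 = 3 + (-249042 - 1*15444)/6 = 3 + (-249042 - 15444)/6 = 3 + (1/6)*(-264486) = 3 - 44081 = -44078)
3006461 + J = 3006461 - 44078 = 2962383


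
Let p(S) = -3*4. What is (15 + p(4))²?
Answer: 9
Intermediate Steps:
p(S) = -12
(15 + p(4))² = (15 - 12)² = 3² = 9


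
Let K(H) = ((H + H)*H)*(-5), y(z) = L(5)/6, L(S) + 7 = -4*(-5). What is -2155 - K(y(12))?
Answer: -37945/18 ≈ -2108.1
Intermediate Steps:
L(S) = 13 (L(S) = -7 - 4*(-5) = -7 + 20 = 13)
y(z) = 13/6
K(H) = -10*H**2 (K(H) = ((2*H)*H)*(-5) = (2*H**2)*(-5) = -10*H**2)
-2155 - K(y(12)) = -2155 - (-10)*(13/6)**2 = -2155 - (-10)*169/36 = -2155 - 1*(-845/18) = -2155 + 845/18 = -37945/18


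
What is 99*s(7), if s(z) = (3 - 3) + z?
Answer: 693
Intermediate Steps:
s(z) = z (s(z) = 0 + z = z)
99*s(7) = 99*7 = 693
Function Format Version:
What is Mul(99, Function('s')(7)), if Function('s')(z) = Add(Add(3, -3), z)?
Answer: 693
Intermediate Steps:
Function('s')(z) = z (Function('s')(z) = Add(0, z) = z)
Mul(99, Function('s')(7)) = Mul(99, 7) = 693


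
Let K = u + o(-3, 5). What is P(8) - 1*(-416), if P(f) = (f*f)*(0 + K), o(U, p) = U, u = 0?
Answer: 224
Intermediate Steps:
K = -3 (K = 0 - 3 = -3)
P(f) = -3*f**2 (P(f) = (f*f)*(0 - 3) = f**2*(-3) = -3*f**2)
P(8) - 1*(-416) = -3*8**2 - 1*(-416) = -3*64 + 416 = -192 + 416 = 224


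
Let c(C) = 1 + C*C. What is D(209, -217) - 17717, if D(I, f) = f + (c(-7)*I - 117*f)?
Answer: 17905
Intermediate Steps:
c(C) = 1 + C**2
D(I, f) = -116*f + 50*I (D(I, f) = f + ((1 + (-7)**2)*I - 117*f) = f + ((1 + 49)*I - 117*f) = f + (50*I - 117*f) = f + (-117*f + 50*I) = -116*f + 50*I)
D(209, -217) - 17717 = (-116*(-217) + 50*209) - 17717 = (25172 + 10450) - 17717 = 35622 - 17717 = 17905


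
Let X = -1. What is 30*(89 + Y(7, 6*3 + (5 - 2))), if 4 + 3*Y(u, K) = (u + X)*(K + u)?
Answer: 4310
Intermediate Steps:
Y(u, K) = -4/3 + (-1 + u)*(K + u)/3 (Y(u, K) = -4/3 + ((u - 1)*(K + u))/3 = -4/3 + ((-1 + u)*(K + u))/3 = -4/3 + (-1 + u)*(K + u)/3)
30*(89 + Y(7, 6*3 + (5 - 2))) = 30*(89 + (-4/3 - (6*3 + (5 - 2))/3 - 1/3*7 + (1/3)*7**2 + (1/3)*(6*3 + (5 - 2))*7)) = 30*(89 + (-4/3 - (18 + 3)/3 - 7/3 + (1/3)*49 + (1/3)*(18 + 3)*7)) = 30*(89 + (-4/3 - 1/3*21 - 7/3 + 49/3 + (1/3)*21*7)) = 30*(89 + (-4/3 - 7 - 7/3 + 49/3 + 49)) = 30*(89 + 164/3) = 30*(431/3) = 4310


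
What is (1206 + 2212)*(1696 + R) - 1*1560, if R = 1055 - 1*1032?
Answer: 5873982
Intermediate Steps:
R = 23 (R = 1055 - 1032 = 23)
(1206 + 2212)*(1696 + R) - 1*1560 = (1206 + 2212)*(1696 + 23) - 1*1560 = 3418*1719 - 1560 = 5875542 - 1560 = 5873982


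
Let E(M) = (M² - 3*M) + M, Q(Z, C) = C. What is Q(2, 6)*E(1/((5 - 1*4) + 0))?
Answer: -6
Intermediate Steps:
E(M) = M² - 2*M
Q(2, 6)*E(1/((5 - 1*4) + 0)) = 6*((-2 + 1/((5 - 1*4) + 0))/((5 - 1*4) + 0)) = 6*((-2 + 1/((5 - 4) + 0))/((5 - 4) + 0)) = 6*((-2 + 1/(1 + 0))/(1 + 0)) = 6*((-2 + 1/1)/1) = 6*(1*(-2 + 1)) = 6*(1*(-1)) = 6*(-1) = -6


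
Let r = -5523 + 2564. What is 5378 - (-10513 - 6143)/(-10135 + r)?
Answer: 35201438/6547 ≈ 5376.7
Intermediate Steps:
r = -2959
5378 - (-10513 - 6143)/(-10135 + r) = 5378 - (-10513 - 6143)/(-10135 - 2959) = 5378 - (-16656)/(-13094) = 5378 - (-16656)*(-1)/13094 = 5378 - 1*8328/6547 = 5378 - 8328/6547 = 35201438/6547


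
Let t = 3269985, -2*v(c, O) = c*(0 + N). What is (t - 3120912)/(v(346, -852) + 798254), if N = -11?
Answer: 49691/266719 ≈ 0.18630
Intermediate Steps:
v(c, O) = 11*c/2 (v(c, O) = -c*(0 - 11)/2 = -c*(-11)/2 = -(-11)*c/2 = 11*c/2)
(t - 3120912)/(v(346, -852) + 798254) = (3269985 - 3120912)/((11/2)*346 + 798254) = 149073/(1903 + 798254) = 149073/800157 = 149073*(1/800157) = 49691/266719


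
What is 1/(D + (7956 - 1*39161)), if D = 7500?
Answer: -1/23705 ≈ -4.2185e-5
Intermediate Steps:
1/(D + (7956 - 1*39161)) = 1/(7500 + (7956 - 1*39161)) = 1/(7500 + (7956 - 39161)) = 1/(7500 - 31205) = 1/(-23705) = -1/23705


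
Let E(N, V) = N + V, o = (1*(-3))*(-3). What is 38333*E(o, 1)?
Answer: 383330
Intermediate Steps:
o = 9 (o = -3*(-3) = 9)
38333*E(o, 1) = 38333*(9 + 1) = 38333*10 = 383330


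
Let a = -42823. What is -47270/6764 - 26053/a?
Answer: -924010359/144827386 ≈ -6.3801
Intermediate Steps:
-47270/6764 - 26053/a = -47270/6764 - 26053/(-42823) = -47270*1/6764 - 26053*(-1/42823) = -23635/3382 + 26053/42823 = -924010359/144827386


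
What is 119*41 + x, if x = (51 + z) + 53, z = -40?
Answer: 4943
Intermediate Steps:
x = 64 (x = (51 - 40) + 53 = 11 + 53 = 64)
119*41 + x = 119*41 + 64 = 4879 + 64 = 4943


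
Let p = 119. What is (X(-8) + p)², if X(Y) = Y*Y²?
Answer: 154449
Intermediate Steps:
X(Y) = Y³
(X(-8) + p)² = ((-8)³ + 119)² = (-512 + 119)² = (-393)² = 154449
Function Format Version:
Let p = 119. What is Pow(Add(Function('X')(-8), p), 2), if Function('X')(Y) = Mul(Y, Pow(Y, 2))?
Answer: 154449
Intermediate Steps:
Function('X')(Y) = Pow(Y, 3)
Pow(Add(Function('X')(-8), p), 2) = Pow(Add(Pow(-8, 3), 119), 2) = Pow(Add(-512, 119), 2) = Pow(-393, 2) = 154449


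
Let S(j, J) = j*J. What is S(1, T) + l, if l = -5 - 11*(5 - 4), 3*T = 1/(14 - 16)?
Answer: -97/6 ≈ -16.167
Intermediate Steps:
T = -1/6 (T = 1/(3*(14 - 16)) = (1/3)/(-2) = (1/3)*(-1/2) = -1/6 ≈ -0.16667)
S(j, J) = J*j
l = -16 (l = -5 - 11*1 = -5 - 11 = -16)
S(1, T) + l = -1/6*1 - 16 = -1/6 - 16 = -97/6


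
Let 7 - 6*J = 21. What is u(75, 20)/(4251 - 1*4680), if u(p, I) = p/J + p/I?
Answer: 265/4004 ≈ 0.066184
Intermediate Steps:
J = -7/3 (J = 7/6 - ⅙*21 = 7/6 - 7/2 = -7/3 ≈ -2.3333)
u(p, I) = -3*p/7 + p/I (u(p, I) = p/(-7/3) + p/I = p*(-3/7) + p/I = -3*p/7 + p/I)
u(75, 20)/(4251 - 1*4680) = (-3/7*75 + 75/20)/(4251 - 1*4680) = (-225/7 + 75*(1/20))/(4251 - 4680) = (-225/7 + 15/4)/(-429) = -795/28*(-1/429) = 265/4004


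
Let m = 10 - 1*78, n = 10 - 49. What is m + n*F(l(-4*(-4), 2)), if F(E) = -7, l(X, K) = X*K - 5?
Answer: 205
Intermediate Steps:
l(X, K) = -5 + K*X (l(X, K) = K*X - 5 = -5 + K*X)
n = -39
m = -68 (m = 10 - 78 = -68)
m + n*F(l(-4*(-4), 2)) = -68 - 39*(-7) = -68 + 273 = 205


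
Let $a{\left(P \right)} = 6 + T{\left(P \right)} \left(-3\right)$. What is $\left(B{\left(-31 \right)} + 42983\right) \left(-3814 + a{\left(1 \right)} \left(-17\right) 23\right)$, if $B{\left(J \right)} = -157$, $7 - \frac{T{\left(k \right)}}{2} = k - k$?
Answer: $439480412$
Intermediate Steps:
$T{\left(k \right)} = 14$ ($T{\left(k \right)} = 14 - 2 \left(k - k\right) = 14 - 0 = 14 + 0 = 14$)
$a{\left(P \right)} = -36$ ($a{\left(P \right)} = 6 + 14 \left(-3\right) = 6 - 42 = -36$)
$\left(B{\left(-31 \right)} + 42983\right) \left(-3814 + a{\left(1 \right)} \left(-17\right) 23\right) = \left(-157 + 42983\right) \left(-3814 + \left(-36\right) \left(-17\right) 23\right) = 42826 \left(-3814 + 612 \cdot 23\right) = 42826 \left(-3814 + 14076\right) = 42826 \cdot 10262 = 439480412$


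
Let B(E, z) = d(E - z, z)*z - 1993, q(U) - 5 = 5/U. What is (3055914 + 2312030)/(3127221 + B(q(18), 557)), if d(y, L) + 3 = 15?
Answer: 670993/391489 ≈ 1.7140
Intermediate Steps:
d(y, L) = 12 (d(y, L) = -3 + 15 = 12)
q(U) = 5 + 5/U
B(E, z) = -1993 + 12*z (B(E, z) = 12*z - 1993 = -1993 + 12*z)
(3055914 + 2312030)/(3127221 + B(q(18), 557)) = (3055914 + 2312030)/(3127221 + (-1993 + 12*557)) = 5367944/(3127221 + (-1993 + 6684)) = 5367944/(3127221 + 4691) = 5367944/3131912 = 5367944*(1/3131912) = 670993/391489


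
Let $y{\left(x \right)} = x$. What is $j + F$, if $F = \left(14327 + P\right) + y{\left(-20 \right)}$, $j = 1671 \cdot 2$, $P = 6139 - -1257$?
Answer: $25045$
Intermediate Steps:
$P = 7396$ ($P = 6139 + 1257 = 7396$)
$j = 3342$
$F = 21703$ ($F = \left(14327 + 7396\right) - 20 = 21723 - 20 = 21703$)
$j + F = 3342 + 21703 = 25045$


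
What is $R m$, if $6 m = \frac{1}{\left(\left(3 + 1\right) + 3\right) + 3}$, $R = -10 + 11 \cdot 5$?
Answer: $\frac{3}{4} \approx 0.75$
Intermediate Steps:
$R = 45$ ($R = -10 + 55 = 45$)
$m = \frac{1}{60}$ ($m = \frac{1}{6 \left(\left(\left(3 + 1\right) + 3\right) + 3\right)} = \frac{1}{6 \left(\left(4 + 3\right) + 3\right)} = \frac{1}{6 \left(7 + 3\right)} = \frac{1}{6 \cdot 10} = \frac{1}{6} \cdot \frac{1}{10} = \frac{1}{60} \approx 0.016667$)
$R m = 45 \cdot \frac{1}{60} = \frac{3}{4}$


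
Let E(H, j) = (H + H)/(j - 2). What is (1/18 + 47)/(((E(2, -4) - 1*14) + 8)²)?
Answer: 847/800 ≈ 1.0588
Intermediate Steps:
E(H, j) = 2*H/(-2 + j) (E(H, j) = (2*H)/(-2 + j) = 2*H/(-2 + j))
(1/18 + 47)/(((E(2, -4) - 1*14) + 8)²) = (1/18 + 47)/(((2*2/(-2 - 4) - 1*14) + 8)²) = (1/18 + 47)/(((2*2/(-6) - 14) + 8)²) = (847/18)/((2*2*(-⅙) - 14) + 8)² = (847/18)/((-⅔ - 14) + 8)² = (847/18)/(-44/3 + 8)² = (847/18)/(-20/3)² = (847/18)/(400/9) = (9/400)*(847/18) = 847/800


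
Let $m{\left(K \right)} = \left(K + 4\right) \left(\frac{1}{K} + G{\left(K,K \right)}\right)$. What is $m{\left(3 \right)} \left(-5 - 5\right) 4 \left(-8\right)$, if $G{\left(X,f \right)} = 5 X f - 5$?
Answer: $\frac{271040}{3} \approx 90347.0$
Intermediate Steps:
$G{\left(X,f \right)} = -5 + 5 X f$ ($G{\left(X,f \right)} = 5 X f - 5 = -5 + 5 X f$)
$m{\left(K \right)} = \left(4 + K\right) \left(-5 + \frac{1}{K} + 5 K^{2}\right)$ ($m{\left(K \right)} = \left(K + 4\right) \left(\frac{1}{K} + \left(-5 + 5 K K\right)\right) = \left(4 + K\right) \left(\frac{1}{K} + \left(-5 + 5 K^{2}\right)\right) = \left(4 + K\right) \left(-5 + \frac{1}{K} + 5 K^{2}\right)$)
$m{\left(3 \right)} \left(-5 - 5\right) 4 \left(-8\right) = \left(-19 - 15 + \frac{4}{3} + 5 \cdot 3^{3} + 20 \cdot 3^{2}\right) \left(-5 - 5\right) 4 \left(-8\right) = \left(-19 - 15 + 4 \cdot \frac{1}{3} + 5 \cdot 27 + 20 \cdot 9\right) \left(\left(-10\right) 4\right) \left(-8\right) = \left(-19 - 15 + \frac{4}{3} + 135 + 180\right) \left(-40\right) \left(-8\right) = \frac{847}{3} \left(-40\right) \left(-8\right) = \left(- \frac{33880}{3}\right) \left(-8\right) = \frac{271040}{3}$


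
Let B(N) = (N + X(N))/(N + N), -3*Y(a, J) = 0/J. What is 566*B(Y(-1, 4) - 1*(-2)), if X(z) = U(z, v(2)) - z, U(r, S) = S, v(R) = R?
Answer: 283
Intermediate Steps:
Y(a, J) = 0 (Y(a, J) = -0/J = -⅓*0 = 0)
X(z) = 2 - z
B(N) = 1/N (B(N) = (N + (2 - N))/(N + N) = 2/((2*N)) = 2*(1/(2*N)) = 1/N)
566*B(Y(-1, 4) - 1*(-2)) = 566/(0 - 1*(-2)) = 566/(0 + 2) = 566/2 = 566*(½) = 283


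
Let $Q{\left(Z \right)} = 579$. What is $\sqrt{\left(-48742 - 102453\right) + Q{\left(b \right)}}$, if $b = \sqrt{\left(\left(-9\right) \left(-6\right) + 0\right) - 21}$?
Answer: $2 i \sqrt{37654} \approx 388.09 i$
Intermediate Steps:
$b = \sqrt{33}$ ($b = \sqrt{\left(54 + 0\right) - 21} = \sqrt{54 - 21} = \sqrt{33} \approx 5.7446$)
$\sqrt{\left(-48742 - 102453\right) + Q{\left(b \right)}} = \sqrt{\left(-48742 - 102453\right) + 579} = \sqrt{-151195 + 579} = \sqrt{-150616} = 2 i \sqrt{37654}$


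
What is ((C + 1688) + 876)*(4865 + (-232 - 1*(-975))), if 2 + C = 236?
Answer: 15691184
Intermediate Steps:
C = 234 (C = -2 + 236 = 234)
((C + 1688) + 876)*(4865 + (-232 - 1*(-975))) = ((234 + 1688) + 876)*(4865 + (-232 - 1*(-975))) = (1922 + 876)*(4865 + (-232 + 975)) = 2798*(4865 + 743) = 2798*5608 = 15691184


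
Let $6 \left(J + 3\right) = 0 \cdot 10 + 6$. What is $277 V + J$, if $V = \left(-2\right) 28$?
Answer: $-15514$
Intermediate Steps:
$J = -2$ ($J = -3 + \frac{0 \cdot 10 + 6}{6} = -3 + \frac{0 + 6}{6} = -3 + \frac{1}{6} \cdot 6 = -3 + 1 = -2$)
$V = -56$
$277 V + J = 277 \left(-56\right) - 2 = -15512 - 2 = -15514$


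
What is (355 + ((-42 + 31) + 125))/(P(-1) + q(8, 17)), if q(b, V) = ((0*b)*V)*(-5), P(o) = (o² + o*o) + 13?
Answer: 469/15 ≈ 31.267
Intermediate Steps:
P(o) = 13 + 2*o² (P(o) = (o² + o²) + 13 = 2*o² + 13 = 13 + 2*o²)
q(b, V) = 0 (q(b, V) = (0*V)*(-5) = 0*(-5) = 0)
(355 + ((-42 + 31) + 125))/(P(-1) + q(8, 17)) = (355 + ((-42 + 31) + 125))/((13 + 2*(-1)²) + 0) = (355 + (-11 + 125))/((13 + 2*1) + 0) = (355 + 114)/((13 + 2) + 0) = 469/(15 + 0) = 469/15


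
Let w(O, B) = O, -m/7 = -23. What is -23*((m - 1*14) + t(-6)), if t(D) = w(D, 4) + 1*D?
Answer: -3105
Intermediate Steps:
m = 161 (m = -7*(-23) = 161)
t(D) = 2*D (t(D) = D + 1*D = D + D = 2*D)
-23*((m - 1*14) + t(-6)) = -23*((161 - 1*14) + 2*(-6)) = -23*((161 - 14) - 12) = -23*(147 - 12) = -23*135 = -3105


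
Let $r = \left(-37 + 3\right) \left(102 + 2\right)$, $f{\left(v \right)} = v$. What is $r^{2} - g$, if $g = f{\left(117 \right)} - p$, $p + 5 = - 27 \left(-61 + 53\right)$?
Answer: $12503390$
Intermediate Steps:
$p = 211$ ($p = -5 - 27 \left(-61 + 53\right) = -5 - -216 = -5 + 216 = 211$)
$r = -3536$ ($r = \left(-34\right) 104 = -3536$)
$g = -94$ ($g = 117 - 211 = -94$)
$r^{2} - g = \left(-3536\right)^{2} - -94 = 12503296 + 94 = 12503390$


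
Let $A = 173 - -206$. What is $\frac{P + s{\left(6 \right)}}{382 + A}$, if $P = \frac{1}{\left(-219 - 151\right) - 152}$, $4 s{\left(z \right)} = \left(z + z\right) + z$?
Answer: $\frac{1174}{198621} \approx 0.0059108$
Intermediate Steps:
$A = 379$ ($A = 173 + 206 = 379$)
$s{\left(z \right)} = \frac{3 z}{4}$ ($s{\left(z \right)} = \frac{\left(z + z\right) + z}{4} = \frac{2 z + z}{4} = \frac{3 z}{4}$)
$P = - \frac{1}{522}$ ($P = \frac{1}{-370 - 152} = \frac{1}{-522} = - \frac{1}{522} \approx -0.0019157$)
$\frac{P + s{\left(6 \right)}}{382 + A} = \frac{- \frac{1}{522} + \frac{3}{4} \cdot 6}{382 + 379} = \frac{- \frac{1}{522} + \frac{9}{2}}{761} = \frac{1174}{261} \cdot \frac{1}{761} = \frac{1174}{198621}$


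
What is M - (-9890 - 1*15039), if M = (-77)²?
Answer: 30858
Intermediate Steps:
M = 5929
M - (-9890 - 1*15039) = 5929 - (-9890 - 1*15039) = 5929 - (-9890 - 15039) = 5929 - 1*(-24929) = 5929 + 24929 = 30858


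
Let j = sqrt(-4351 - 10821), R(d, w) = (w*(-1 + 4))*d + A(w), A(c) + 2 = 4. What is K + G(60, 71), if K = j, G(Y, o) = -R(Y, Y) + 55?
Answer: -10747 + 2*I*sqrt(3793) ≈ -10747.0 + 123.17*I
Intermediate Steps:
A(c) = 2 (A(c) = -2 + 4 = 2)
R(d, w) = 2 + 3*d*w (R(d, w) = (w*(-1 + 4))*d + 2 = (w*3)*d + 2 = (3*w)*d + 2 = 3*d*w + 2 = 2 + 3*d*w)
j = 2*I*sqrt(3793) (j = sqrt(-15172) = 2*I*sqrt(3793) ≈ 123.17*I)
G(Y, o) = 53 - 3*Y**2 (G(Y, o) = -(2 + 3*Y*Y) + 55 = -(2 + 3*Y**2) + 55 = (-2 - 3*Y**2) + 55 = 53 - 3*Y**2)
K = 2*I*sqrt(3793) ≈ 123.17*I
K + G(60, 71) = 2*I*sqrt(3793) + (53 - 3*60**2) = 2*I*sqrt(3793) + (53 - 3*3600) = 2*I*sqrt(3793) + (53 - 10800) = 2*I*sqrt(3793) - 10747 = -10747 + 2*I*sqrt(3793)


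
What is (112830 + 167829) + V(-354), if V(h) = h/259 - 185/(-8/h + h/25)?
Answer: 4547573500341/16202522 ≈ 2.8067e+5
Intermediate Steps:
V(h) = -185/(-8/h + h/25) + h/259 (V(h) = h*(1/259) - 185/(-8/h + h*(1/25)) = h/259 - 185/(-8/h + h/25) = -185/(-8/h + h/25) + h/259)
(112830 + 167829) + V(-354) = (112830 + 167829) + (1/259)*(-354)*(-1198075 + (-354)²)/(-200 + (-354)²) = 280659 + (1/259)*(-354)*(-1198075 + 125316)/(-200 + 125316) = 280659 + (1/259)*(-354)*(-1072759)/125116 = 280659 + (1/259)*(-354)*(1/125116)*(-1072759) = 280659 + 189878343/16202522 = 4547573500341/16202522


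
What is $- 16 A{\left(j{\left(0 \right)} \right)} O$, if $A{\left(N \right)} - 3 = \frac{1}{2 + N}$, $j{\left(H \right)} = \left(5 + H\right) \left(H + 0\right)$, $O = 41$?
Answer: $-2296$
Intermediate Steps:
$j{\left(H \right)} = H \left(5 + H\right)$ ($j{\left(H \right)} = \left(5 + H\right) H = H \left(5 + H\right)$)
$A{\left(N \right)} = 3 + \frac{1}{2 + N}$
$- 16 A{\left(j{\left(0 \right)} \right)} O = - 16 \frac{7 + 3 \cdot 0 \left(5 + 0\right)}{2 + 0 \left(5 + 0\right)} 41 = - 16 \frac{7 + 3 \cdot 0 \cdot 5}{2 + 0 \cdot 5} \cdot 41 = - 16 \frac{7 + 3 \cdot 0}{2 + 0} \cdot 41 = - 16 \frac{7 + 0}{2} \cdot 41 = - 16 \cdot \frac{1}{2} \cdot 7 \cdot 41 = \left(-16\right) \frac{7}{2} \cdot 41 = \left(-56\right) 41 = -2296$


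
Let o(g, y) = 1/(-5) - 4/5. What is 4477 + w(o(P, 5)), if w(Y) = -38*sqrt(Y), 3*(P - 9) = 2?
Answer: 4477 - 38*I ≈ 4477.0 - 38.0*I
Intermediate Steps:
P = 29/3 (P = 9 + (1/3)*2 = 9 + 2/3 = 29/3 ≈ 9.6667)
o(g, y) = -1 (o(g, y) = 1*(-1/5) - 4*1/5 = -1/5 - 4/5 = -1)
4477 + w(o(P, 5)) = 4477 - 38*I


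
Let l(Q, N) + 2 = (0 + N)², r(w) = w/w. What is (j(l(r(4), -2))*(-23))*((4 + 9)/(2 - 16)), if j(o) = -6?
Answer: -897/7 ≈ -128.14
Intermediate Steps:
r(w) = 1
l(Q, N) = -2 + N² (l(Q, N) = -2 + (0 + N)² = -2 + N²)
(j(l(r(4), -2))*(-23))*((4 + 9)/(2 - 16)) = (-6*(-23))*((4 + 9)/(2 - 16)) = 138*(13/(-14)) = 138*(13*(-1/14)) = 138*(-13/14) = -897/7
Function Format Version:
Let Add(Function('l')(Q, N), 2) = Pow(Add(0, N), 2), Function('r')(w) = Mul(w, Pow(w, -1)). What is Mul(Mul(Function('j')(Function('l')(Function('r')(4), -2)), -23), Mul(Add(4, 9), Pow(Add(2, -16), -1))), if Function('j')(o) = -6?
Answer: Rational(-897, 7) ≈ -128.14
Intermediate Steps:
Function('r')(w) = 1
Function('l')(Q, N) = Add(-2, Pow(N, 2)) (Function('l')(Q, N) = Add(-2, Pow(Add(0, N), 2)) = Add(-2, Pow(N, 2)))
Mul(Mul(Function('j')(Function('l')(Function('r')(4), -2)), -23), Mul(Add(4, 9), Pow(Add(2, -16), -1))) = Mul(Mul(-6, -23), Mul(Add(4, 9), Pow(Add(2, -16), -1))) = Mul(138, Mul(13, Pow(-14, -1))) = Mul(138, Mul(13, Rational(-1, 14))) = Mul(138, Rational(-13, 14)) = Rational(-897, 7)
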